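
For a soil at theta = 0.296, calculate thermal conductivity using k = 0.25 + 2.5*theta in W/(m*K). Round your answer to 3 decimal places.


Step 1: k = 0.25 + 2.5 * theta
Step 2: k = 0.25 + 2.5 * 0.296
Step 3: k = 0.25 + 0.74
Step 4: k = 0.99 W/(m*K)

0.99


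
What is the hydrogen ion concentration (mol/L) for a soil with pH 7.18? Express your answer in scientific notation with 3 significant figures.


Step 1: [H+] = 10^(-pH)
Step 2: [H+] = 10^(-7.18)
Step 3: [H+] = 6.61e-08 mol/L

6.61e-08


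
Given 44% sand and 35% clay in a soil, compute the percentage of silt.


Step 1: sand + silt + clay = 100%
Step 2: silt = 100 - sand - clay
Step 3: silt = 100 - 44 - 35
Step 4: silt = 21%

21


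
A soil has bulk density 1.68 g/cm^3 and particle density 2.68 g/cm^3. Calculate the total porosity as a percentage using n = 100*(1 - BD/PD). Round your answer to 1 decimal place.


Step 1: Formula: n = 100 * (1 - BD / PD)
Step 2: n = 100 * (1 - 1.68 / 2.68)
Step 3: n = 100 * (1 - 0.62687)
Step 4: n = 37.3%

37.3


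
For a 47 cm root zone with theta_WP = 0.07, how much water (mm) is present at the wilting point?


Step 1: Water (mm) = theta_WP * depth * 10
Step 2: Water = 0.07 * 47 * 10
Step 3: Water = 32.9 mm

32.9


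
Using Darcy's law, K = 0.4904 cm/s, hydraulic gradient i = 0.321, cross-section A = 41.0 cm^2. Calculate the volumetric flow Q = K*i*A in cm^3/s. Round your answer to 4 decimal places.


Step 1: Apply Darcy's law: Q = K * i * A
Step 2: Q = 0.4904 * 0.321 * 41.0
Step 3: Q = 6.4542 cm^3/s

6.4542


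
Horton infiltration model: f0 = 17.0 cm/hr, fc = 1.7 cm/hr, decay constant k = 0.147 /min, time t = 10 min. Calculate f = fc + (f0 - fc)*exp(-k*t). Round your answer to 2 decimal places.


Step 1: f = fc + (f0 - fc) * exp(-k * t)
Step 2: exp(-0.147 * 10) = 0.229925
Step 3: f = 1.7 + (17.0 - 1.7) * 0.229925
Step 4: f = 1.7 + 15.3 * 0.229925
Step 5: f = 5.22 cm/hr

5.22


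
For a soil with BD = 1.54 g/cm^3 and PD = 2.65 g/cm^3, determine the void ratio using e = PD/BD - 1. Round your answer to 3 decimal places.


Step 1: e = PD / BD - 1
Step 2: e = 2.65 / 1.54 - 1
Step 3: e = 1.72078 - 1
Step 4: e = 0.721

0.721


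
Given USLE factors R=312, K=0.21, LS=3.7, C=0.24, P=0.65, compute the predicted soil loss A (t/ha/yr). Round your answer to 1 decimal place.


Step 1: A = R * K * LS * C * P
Step 2: R * K = 312 * 0.21 = 65.52
Step 3: (R*K) * LS = 65.52 * 3.7 = 242.424
Step 4: * C * P = 242.424 * 0.24 * 0.65 = 37.8
Step 5: A = 37.8 t/(ha*yr)

37.8


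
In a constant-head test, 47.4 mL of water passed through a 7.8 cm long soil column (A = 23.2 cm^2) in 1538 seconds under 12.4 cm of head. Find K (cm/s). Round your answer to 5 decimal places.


Step 1: K = Q * L / (A * t * h)
Step 2: Numerator = 47.4 * 7.8 = 369.72
Step 3: Denominator = 23.2 * 1538 * 12.4 = 442451.84
Step 4: K = 369.72 / 442451.84 = 0.00084 cm/s

0.00084


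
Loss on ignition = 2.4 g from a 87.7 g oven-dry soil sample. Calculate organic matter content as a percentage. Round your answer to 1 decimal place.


Step 1: OM% = 100 * LOI / sample mass
Step 2: OM = 100 * 2.4 / 87.7
Step 3: OM = 2.7%

2.7


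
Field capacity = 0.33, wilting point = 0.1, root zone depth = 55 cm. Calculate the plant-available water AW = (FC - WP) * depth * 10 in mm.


Step 1: Available water = (FC - WP) * depth * 10
Step 2: AW = (0.33 - 0.1) * 55 * 10
Step 3: AW = 0.23 * 55 * 10
Step 4: AW = 126.5 mm

126.5


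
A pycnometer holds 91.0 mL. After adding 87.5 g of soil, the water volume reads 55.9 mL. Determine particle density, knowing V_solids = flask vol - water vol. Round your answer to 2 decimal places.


Step 1: Volume of solids = flask volume - water volume with soil
Step 2: V_solids = 91.0 - 55.9 = 35.1 mL
Step 3: Particle density = mass / V_solids = 87.5 / 35.1 = 2.49 g/cm^3

2.49


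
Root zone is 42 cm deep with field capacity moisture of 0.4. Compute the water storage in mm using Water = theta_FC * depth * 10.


Step 1: Water (mm) = theta_FC * depth (cm) * 10
Step 2: Water = 0.4 * 42 * 10
Step 3: Water = 168.0 mm

168.0


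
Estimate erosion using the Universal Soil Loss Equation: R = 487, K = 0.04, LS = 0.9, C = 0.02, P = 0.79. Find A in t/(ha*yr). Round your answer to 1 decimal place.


Step 1: A = R * K * LS * C * P
Step 2: R * K = 487 * 0.04 = 19.48
Step 3: (R*K) * LS = 19.48 * 0.9 = 17.532
Step 4: * C * P = 17.532 * 0.02 * 0.79 = 0.3
Step 5: A = 0.3 t/(ha*yr)

0.3


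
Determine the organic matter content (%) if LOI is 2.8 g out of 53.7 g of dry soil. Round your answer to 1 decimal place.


Step 1: OM% = 100 * LOI / sample mass
Step 2: OM = 100 * 2.8 / 53.7
Step 3: OM = 5.2%

5.2


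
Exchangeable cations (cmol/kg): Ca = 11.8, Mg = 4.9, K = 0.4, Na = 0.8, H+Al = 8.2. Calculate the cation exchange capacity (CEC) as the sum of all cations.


Step 1: CEC = Ca + Mg + K + Na + (H+Al)
Step 2: CEC = 11.8 + 4.9 + 0.4 + 0.8 + 8.2
Step 3: CEC = 26.1 cmol/kg

26.1


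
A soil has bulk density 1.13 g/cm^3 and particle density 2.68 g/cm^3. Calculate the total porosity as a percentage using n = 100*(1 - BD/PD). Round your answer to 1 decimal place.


Step 1: Formula: n = 100 * (1 - BD / PD)
Step 2: n = 100 * (1 - 1.13 / 2.68)
Step 3: n = 100 * (1 - 0.42164)
Step 4: n = 57.8%

57.8


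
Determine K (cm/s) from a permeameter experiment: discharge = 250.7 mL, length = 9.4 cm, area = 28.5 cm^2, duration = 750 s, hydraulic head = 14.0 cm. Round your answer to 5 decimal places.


Step 1: K = Q * L / (A * t * h)
Step 2: Numerator = 250.7 * 9.4 = 2356.58
Step 3: Denominator = 28.5 * 750 * 14.0 = 299250.0
Step 4: K = 2356.58 / 299250.0 = 0.00787 cm/s

0.00787


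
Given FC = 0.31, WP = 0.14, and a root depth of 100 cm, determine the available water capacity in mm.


Step 1: Available water = (FC - WP) * depth * 10
Step 2: AW = (0.31 - 0.14) * 100 * 10
Step 3: AW = 0.17 * 100 * 10
Step 4: AW = 170.0 mm

170.0


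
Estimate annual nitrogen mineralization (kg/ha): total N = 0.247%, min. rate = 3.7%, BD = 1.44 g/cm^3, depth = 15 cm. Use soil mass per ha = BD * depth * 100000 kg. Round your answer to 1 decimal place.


Step 1: Soil mass per ha = BD * depth * 100000 = 1.44 * 15 * 100000 = 2160000 kg
Step 2: Total N pool = soil mass * N%/100 = 2160000 * 0.247/100 = 5335.2 kg/ha
Step 3: N mineralized = N pool * rate%/100 = 5335.2 * 3.7/100 = 197.4 kg/ha/yr

197.4


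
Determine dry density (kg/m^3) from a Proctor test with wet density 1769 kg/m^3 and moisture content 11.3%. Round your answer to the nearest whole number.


Step 1: Dry density = wet density / (1 + w/100)
Step 2: Dry density = 1769 / (1 + 11.3/100)
Step 3: Dry density = 1769 / 1.113
Step 4: Dry density = 1589 kg/m^3

1589


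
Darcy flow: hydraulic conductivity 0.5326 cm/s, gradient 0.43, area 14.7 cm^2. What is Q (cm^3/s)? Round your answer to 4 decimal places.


Step 1: Apply Darcy's law: Q = K * i * A
Step 2: Q = 0.5326 * 0.43 * 14.7
Step 3: Q = 3.3666 cm^3/s

3.3666


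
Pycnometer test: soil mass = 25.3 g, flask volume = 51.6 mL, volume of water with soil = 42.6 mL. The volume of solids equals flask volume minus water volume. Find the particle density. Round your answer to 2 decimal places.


Step 1: Volume of solids = flask volume - water volume with soil
Step 2: V_solids = 51.6 - 42.6 = 9.0 mL
Step 3: Particle density = mass / V_solids = 25.3 / 9.0 = 2.81 g/cm^3

2.81


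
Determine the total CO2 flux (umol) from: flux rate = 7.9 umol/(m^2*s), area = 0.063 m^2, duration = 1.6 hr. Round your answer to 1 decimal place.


Step 1: Convert time to seconds: 1.6 hr * 3600 = 5760.0 s
Step 2: Total = flux * area * time_s
Step 3: Total = 7.9 * 0.063 * 5760.0
Step 4: Total = 2866.8 umol

2866.8


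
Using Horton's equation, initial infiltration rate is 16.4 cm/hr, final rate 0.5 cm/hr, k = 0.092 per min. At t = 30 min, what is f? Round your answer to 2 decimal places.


Step 1: f = fc + (f0 - fc) * exp(-k * t)
Step 2: exp(-0.092 * 30) = 0.063292
Step 3: f = 0.5 + (16.4 - 0.5) * 0.063292
Step 4: f = 0.5 + 15.9 * 0.063292
Step 5: f = 1.51 cm/hr

1.51


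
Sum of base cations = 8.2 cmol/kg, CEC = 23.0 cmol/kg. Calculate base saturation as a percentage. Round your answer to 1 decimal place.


Step 1: BS = 100 * (sum of bases) / CEC
Step 2: BS = 100 * 8.2 / 23.0
Step 3: BS = 35.7%

35.7


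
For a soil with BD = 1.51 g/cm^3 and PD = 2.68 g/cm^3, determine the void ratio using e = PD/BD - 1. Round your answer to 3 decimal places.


Step 1: e = PD / BD - 1
Step 2: e = 2.68 / 1.51 - 1
Step 3: e = 1.77483 - 1
Step 4: e = 0.775

0.775


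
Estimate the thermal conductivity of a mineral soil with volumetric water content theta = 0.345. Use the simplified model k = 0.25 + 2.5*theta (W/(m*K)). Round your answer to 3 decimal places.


Step 1: k = 0.25 + 2.5 * theta
Step 2: k = 0.25 + 2.5 * 0.345
Step 3: k = 0.25 + 0.863
Step 4: k = 1.113 W/(m*K)

1.113


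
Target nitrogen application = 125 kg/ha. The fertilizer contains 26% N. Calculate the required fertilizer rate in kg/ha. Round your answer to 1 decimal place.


Step 1: Fertilizer rate = target N / (N content / 100)
Step 2: Rate = 125 / (26 / 100)
Step 3: Rate = 125 / 0.26
Step 4: Rate = 480.8 kg/ha

480.8


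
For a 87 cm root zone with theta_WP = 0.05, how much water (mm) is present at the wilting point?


Step 1: Water (mm) = theta_WP * depth * 10
Step 2: Water = 0.05 * 87 * 10
Step 3: Water = 43.5 mm

43.5


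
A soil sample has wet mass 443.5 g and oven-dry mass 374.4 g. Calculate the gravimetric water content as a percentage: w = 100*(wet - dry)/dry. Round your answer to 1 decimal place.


Step 1: Water mass = wet - dry = 443.5 - 374.4 = 69.1 g
Step 2: w = 100 * water mass / dry mass
Step 3: w = 100 * 69.1 / 374.4 = 18.5%

18.5


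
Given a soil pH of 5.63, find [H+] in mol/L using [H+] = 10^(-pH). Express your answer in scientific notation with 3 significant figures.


Step 1: [H+] = 10^(-pH)
Step 2: [H+] = 10^(-5.63)
Step 3: [H+] = 2.34e-06 mol/L

2.34e-06


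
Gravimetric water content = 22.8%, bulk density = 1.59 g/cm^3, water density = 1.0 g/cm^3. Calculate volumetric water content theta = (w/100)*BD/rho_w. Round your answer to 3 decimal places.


Step 1: theta = (w / 100) * BD / rho_w
Step 2: theta = (22.8 / 100) * 1.59 / 1.0
Step 3: theta = 0.228 * 1.59
Step 4: theta = 0.363

0.363


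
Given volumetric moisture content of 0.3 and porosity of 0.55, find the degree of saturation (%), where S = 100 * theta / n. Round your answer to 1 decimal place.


Step 1: S = 100 * theta_v / n
Step 2: S = 100 * 0.3 / 0.55
Step 3: S = 54.5%

54.5


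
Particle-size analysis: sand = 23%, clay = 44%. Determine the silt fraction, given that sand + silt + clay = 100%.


Step 1: sand + silt + clay = 100%
Step 2: silt = 100 - sand - clay
Step 3: silt = 100 - 23 - 44
Step 4: silt = 33%

33


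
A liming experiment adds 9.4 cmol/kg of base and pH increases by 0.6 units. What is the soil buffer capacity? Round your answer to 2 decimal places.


Step 1: BC = change in base / change in pH
Step 2: BC = 9.4 / 0.6
Step 3: BC = 15.67 cmol/(kg*pH unit)

15.67


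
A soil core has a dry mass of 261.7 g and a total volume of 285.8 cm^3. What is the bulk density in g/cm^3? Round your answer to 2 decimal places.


Step 1: Identify the formula: BD = dry mass / volume
Step 2: Substitute values: BD = 261.7 / 285.8
Step 3: BD = 0.92 g/cm^3

0.92


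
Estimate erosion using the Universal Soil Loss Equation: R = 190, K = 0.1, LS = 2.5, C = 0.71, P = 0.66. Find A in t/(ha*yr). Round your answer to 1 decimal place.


Step 1: A = R * K * LS * C * P
Step 2: R * K = 190 * 0.1 = 19.0
Step 3: (R*K) * LS = 19.0 * 2.5 = 47.5
Step 4: * C * P = 47.5 * 0.71 * 0.66 = 22.3
Step 5: A = 22.3 t/(ha*yr)

22.3


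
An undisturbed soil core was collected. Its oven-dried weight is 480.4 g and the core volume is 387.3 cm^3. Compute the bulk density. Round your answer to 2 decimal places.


Step 1: Identify the formula: BD = dry mass / volume
Step 2: Substitute values: BD = 480.4 / 387.3
Step 3: BD = 1.24 g/cm^3

1.24


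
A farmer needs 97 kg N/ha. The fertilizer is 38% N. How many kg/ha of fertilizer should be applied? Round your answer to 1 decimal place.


Step 1: Fertilizer rate = target N / (N content / 100)
Step 2: Rate = 97 / (38 / 100)
Step 3: Rate = 97 / 0.38
Step 4: Rate = 255.3 kg/ha

255.3


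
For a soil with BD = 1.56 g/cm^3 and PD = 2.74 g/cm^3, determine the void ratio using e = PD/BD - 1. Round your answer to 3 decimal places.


Step 1: e = PD / BD - 1
Step 2: e = 2.74 / 1.56 - 1
Step 3: e = 1.75641 - 1
Step 4: e = 0.756

0.756


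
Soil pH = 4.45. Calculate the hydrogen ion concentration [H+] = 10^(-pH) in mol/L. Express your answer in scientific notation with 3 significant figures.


Step 1: [H+] = 10^(-pH)
Step 2: [H+] = 10^(-4.45)
Step 3: [H+] = 3.55e-05 mol/L

3.55e-05


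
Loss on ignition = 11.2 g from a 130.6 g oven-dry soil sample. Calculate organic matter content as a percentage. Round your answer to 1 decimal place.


Step 1: OM% = 100 * LOI / sample mass
Step 2: OM = 100 * 11.2 / 130.6
Step 3: OM = 8.6%

8.6


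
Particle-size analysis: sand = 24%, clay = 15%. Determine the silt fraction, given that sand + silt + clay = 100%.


Step 1: sand + silt + clay = 100%
Step 2: silt = 100 - sand - clay
Step 3: silt = 100 - 24 - 15
Step 4: silt = 61%

61


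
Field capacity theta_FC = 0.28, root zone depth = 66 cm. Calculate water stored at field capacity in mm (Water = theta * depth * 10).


Step 1: Water (mm) = theta_FC * depth (cm) * 10
Step 2: Water = 0.28 * 66 * 10
Step 3: Water = 184.8 mm

184.8


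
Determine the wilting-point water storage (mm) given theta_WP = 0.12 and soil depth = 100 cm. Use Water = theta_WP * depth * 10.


Step 1: Water (mm) = theta_WP * depth * 10
Step 2: Water = 0.12 * 100 * 10
Step 3: Water = 120.0 mm

120.0


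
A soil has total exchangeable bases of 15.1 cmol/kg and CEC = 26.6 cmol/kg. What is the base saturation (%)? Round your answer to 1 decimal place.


Step 1: BS = 100 * (sum of bases) / CEC
Step 2: BS = 100 * 15.1 / 26.6
Step 3: BS = 56.8%

56.8


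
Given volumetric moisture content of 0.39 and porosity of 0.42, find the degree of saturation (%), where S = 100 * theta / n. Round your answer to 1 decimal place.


Step 1: S = 100 * theta_v / n
Step 2: S = 100 * 0.39 / 0.42
Step 3: S = 92.9%

92.9


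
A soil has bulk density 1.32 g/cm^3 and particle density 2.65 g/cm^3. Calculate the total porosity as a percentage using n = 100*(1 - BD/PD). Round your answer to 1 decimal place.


Step 1: Formula: n = 100 * (1 - BD / PD)
Step 2: n = 100 * (1 - 1.32 / 2.65)
Step 3: n = 100 * (1 - 0.49811)
Step 4: n = 50.2%

50.2


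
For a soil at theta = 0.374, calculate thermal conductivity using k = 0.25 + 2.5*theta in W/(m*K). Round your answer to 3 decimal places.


Step 1: k = 0.25 + 2.5 * theta
Step 2: k = 0.25 + 2.5 * 0.374
Step 3: k = 0.25 + 0.935
Step 4: k = 1.185 W/(m*K)

1.185


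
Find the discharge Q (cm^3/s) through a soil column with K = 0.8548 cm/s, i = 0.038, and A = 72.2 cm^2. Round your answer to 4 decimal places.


Step 1: Apply Darcy's law: Q = K * i * A
Step 2: Q = 0.8548 * 0.038 * 72.2
Step 3: Q = 2.3452 cm^3/s

2.3452


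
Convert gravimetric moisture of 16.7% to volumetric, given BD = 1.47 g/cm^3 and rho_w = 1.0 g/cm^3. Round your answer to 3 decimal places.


Step 1: theta = (w / 100) * BD / rho_w
Step 2: theta = (16.7 / 100) * 1.47 / 1.0
Step 3: theta = 0.167 * 1.47
Step 4: theta = 0.245

0.245


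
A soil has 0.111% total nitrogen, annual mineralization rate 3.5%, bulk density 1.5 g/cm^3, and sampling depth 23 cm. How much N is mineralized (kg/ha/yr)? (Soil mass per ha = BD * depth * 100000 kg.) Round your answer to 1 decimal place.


Step 1: Soil mass per ha = BD * depth * 100000 = 1.5 * 23 * 100000 = 3450000 kg
Step 2: Total N pool = soil mass * N%/100 = 3450000 * 0.111/100 = 3829.5 kg/ha
Step 3: N mineralized = N pool * rate%/100 = 3829.5 * 3.5/100 = 134.0 kg/ha/yr

134.0


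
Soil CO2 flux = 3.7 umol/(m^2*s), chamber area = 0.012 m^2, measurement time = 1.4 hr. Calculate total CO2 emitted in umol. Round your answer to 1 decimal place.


Step 1: Convert time to seconds: 1.4 hr * 3600 = 5040.0 s
Step 2: Total = flux * area * time_s
Step 3: Total = 3.7 * 0.012 * 5040.0
Step 4: Total = 223.8 umol

223.8


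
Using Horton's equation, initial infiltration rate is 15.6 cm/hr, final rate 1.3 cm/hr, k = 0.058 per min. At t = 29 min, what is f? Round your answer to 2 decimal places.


Step 1: f = fc + (f0 - fc) * exp(-k * t)
Step 2: exp(-0.058 * 29) = 0.186002
Step 3: f = 1.3 + (15.6 - 1.3) * 0.186002
Step 4: f = 1.3 + 14.3 * 0.186002
Step 5: f = 3.96 cm/hr

3.96


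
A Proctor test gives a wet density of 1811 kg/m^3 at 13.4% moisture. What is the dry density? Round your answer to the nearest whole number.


Step 1: Dry density = wet density / (1 + w/100)
Step 2: Dry density = 1811 / (1 + 13.4/100)
Step 3: Dry density = 1811 / 1.134
Step 4: Dry density = 1597 kg/m^3

1597


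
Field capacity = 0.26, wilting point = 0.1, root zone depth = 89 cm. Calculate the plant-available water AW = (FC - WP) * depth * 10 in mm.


Step 1: Available water = (FC - WP) * depth * 10
Step 2: AW = (0.26 - 0.1) * 89 * 10
Step 3: AW = 0.16 * 89 * 10
Step 4: AW = 142.4 mm

142.4


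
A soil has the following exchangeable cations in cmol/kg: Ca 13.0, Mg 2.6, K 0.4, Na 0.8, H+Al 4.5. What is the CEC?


Step 1: CEC = Ca + Mg + K + Na + (H+Al)
Step 2: CEC = 13.0 + 2.6 + 0.4 + 0.8 + 4.5
Step 3: CEC = 21.3 cmol/kg

21.3


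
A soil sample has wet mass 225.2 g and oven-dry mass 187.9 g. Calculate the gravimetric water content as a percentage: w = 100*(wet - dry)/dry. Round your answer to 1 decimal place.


Step 1: Water mass = wet - dry = 225.2 - 187.9 = 37.3 g
Step 2: w = 100 * water mass / dry mass
Step 3: w = 100 * 37.3 / 187.9 = 19.9%

19.9


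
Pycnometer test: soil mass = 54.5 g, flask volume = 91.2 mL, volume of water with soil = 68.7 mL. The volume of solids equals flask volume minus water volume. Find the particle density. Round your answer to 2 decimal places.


Step 1: Volume of solids = flask volume - water volume with soil
Step 2: V_solids = 91.2 - 68.7 = 22.5 mL
Step 3: Particle density = mass / V_solids = 54.5 / 22.5 = 2.42 g/cm^3

2.42


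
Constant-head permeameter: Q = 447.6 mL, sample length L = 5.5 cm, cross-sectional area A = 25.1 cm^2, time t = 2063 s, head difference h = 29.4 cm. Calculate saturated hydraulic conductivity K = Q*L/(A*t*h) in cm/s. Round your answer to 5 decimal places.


Step 1: K = Q * L / (A * t * h)
Step 2: Numerator = 447.6 * 5.5 = 2461.8
Step 3: Denominator = 25.1 * 2063 * 29.4 = 1522370.22
Step 4: K = 2461.8 / 1522370.22 = 0.00162 cm/s

0.00162


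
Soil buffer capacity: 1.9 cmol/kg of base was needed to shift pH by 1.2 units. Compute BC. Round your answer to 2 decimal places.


Step 1: BC = change in base / change in pH
Step 2: BC = 1.9 / 1.2
Step 3: BC = 1.58 cmol/(kg*pH unit)

1.58


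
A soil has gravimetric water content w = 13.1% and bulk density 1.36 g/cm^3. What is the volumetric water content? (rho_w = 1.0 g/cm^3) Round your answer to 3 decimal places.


Step 1: theta = (w / 100) * BD / rho_w
Step 2: theta = (13.1 / 100) * 1.36 / 1.0
Step 3: theta = 0.131 * 1.36
Step 4: theta = 0.178

0.178


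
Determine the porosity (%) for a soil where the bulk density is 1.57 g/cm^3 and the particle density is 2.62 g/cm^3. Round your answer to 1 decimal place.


Step 1: Formula: n = 100 * (1 - BD / PD)
Step 2: n = 100 * (1 - 1.57 / 2.62)
Step 3: n = 100 * (1 - 0.59924)
Step 4: n = 40.1%

40.1


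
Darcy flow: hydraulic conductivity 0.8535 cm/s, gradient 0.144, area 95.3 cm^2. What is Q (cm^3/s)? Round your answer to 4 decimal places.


Step 1: Apply Darcy's law: Q = K * i * A
Step 2: Q = 0.8535 * 0.144 * 95.3
Step 3: Q = 11.7128 cm^3/s

11.7128


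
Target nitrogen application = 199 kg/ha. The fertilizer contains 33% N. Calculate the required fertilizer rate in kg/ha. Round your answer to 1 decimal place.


Step 1: Fertilizer rate = target N / (N content / 100)
Step 2: Rate = 199 / (33 / 100)
Step 3: Rate = 199 / 0.33
Step 4: Rate = 603.0 kg/ha

603.0


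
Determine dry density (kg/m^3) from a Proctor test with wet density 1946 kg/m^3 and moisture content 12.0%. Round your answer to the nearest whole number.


Step 1: Dry density = wet density / (1 + w/100)
Step 2: Dry density = 1946 / (1 + 12.0/100)
Step 3: Dry density = 1946 / 1.12
Step 4: Dry density = 1738 kg/m^3

1738


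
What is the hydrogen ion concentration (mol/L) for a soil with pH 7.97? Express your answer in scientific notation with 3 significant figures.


Step 1: [H+] = 10^(-pH)
Step 2: [H+] = 10^(-7.97)
Step 3: [H+] = 1.07e-08 mol/L

1.07e-08


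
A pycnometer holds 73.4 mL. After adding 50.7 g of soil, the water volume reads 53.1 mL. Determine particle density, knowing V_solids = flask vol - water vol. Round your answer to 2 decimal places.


Step 1: Volume of solids = flask volume - water volume with soil
Step 2: V_solids = 73.4 - 53.1 = 20.3 mL
Step 3: Particle density = mass / V_solids = 50.7 / 20.3 = 2.5 g/cm^3

2.5


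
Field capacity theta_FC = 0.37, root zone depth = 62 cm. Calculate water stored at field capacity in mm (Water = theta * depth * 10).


Step 1: Water (mm) = theta_FC * depth (cm) * 10
Step 2: Water = 0.37 * 62 * 10
Step 3: Water = 229.4 mm

229.4


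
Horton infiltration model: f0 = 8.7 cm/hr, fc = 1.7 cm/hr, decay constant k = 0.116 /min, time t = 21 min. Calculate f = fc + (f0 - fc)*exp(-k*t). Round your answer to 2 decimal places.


Step 1: f = fc + (f0 - fc) * exp(-k * t)
Step 2: exp(-0.116 * 21) = 0.08751
Step 3: f = 1.7 + (8.7 - 1.7) * 0.08751
Step 4: f = 1.7 + 7.0 * 0.08751
Step 5: f = 2.31 cm/hr

2.31


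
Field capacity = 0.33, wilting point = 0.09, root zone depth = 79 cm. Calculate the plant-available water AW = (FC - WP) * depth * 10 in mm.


Step 1: Available water = (FC - WP) * depth * 10
Step 2: AW = (0.33 - 0.09) * 79 * 10
Step 3: AW = 0.24 * 79 * 10
Step 4: AW = 189.6 mm

189.6


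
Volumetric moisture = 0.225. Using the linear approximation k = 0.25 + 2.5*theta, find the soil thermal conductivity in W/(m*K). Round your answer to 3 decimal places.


Step 1: k = 0.25 + 2.5 * theta
Step 2: k = 0.25 + 2.5 * 0.225
Step 3: k = 0.25 + 0.563
Step 4: k = 0.813 W/(m*K)

0.813


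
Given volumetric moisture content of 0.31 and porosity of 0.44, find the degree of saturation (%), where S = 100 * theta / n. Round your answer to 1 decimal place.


Step 1: S = 100 * theta_v / n
Step 2: S = 100 * 0.31 / 0.44
Step 3: S = 70.5%

70.5


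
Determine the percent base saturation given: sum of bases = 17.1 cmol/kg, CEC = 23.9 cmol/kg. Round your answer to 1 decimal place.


Step 1: BS = 100 * (sum of bases) / CEC
Step 2: BS = 100 * 17.1 / 23.9
Step 3: BS = 71.5%

71.5


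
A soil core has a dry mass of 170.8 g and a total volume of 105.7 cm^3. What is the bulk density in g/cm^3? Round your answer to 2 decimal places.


Step 1: Identify the formula: BD = dry mass / volume
Step 2: Substitute values: BD = 170.8 / 105.7
Step 3: BD = 1.62 g/cm^3

1.62


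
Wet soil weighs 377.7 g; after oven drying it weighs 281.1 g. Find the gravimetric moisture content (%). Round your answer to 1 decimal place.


Step 1: Water mass = wet - dry = 377.7 - 281.1 = 96.6 g
Step 2: w = 100 * water mass / dry mass
Step 3: w = 100 * 96.6 / 281.1 = 34.4%

34.4


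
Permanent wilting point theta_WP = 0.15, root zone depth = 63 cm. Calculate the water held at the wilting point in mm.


Step 1: Water (mm) = theta_WP * depth * 10
Step 2: Water = 0.15 * 63 * 10
Step 3: Water = 94.5 mm

94.5


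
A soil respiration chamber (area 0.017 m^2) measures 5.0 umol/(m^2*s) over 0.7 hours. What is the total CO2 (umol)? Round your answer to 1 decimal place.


Step 1: Convert time to seconds: 0.7 hr * 3600 = 2520.0 s
Step 2: Total = flux * area * time_s
Step 3: Total = 5.0 * 0.017 * 2520.0
Step 4: Total = 214.2 umol

214.2


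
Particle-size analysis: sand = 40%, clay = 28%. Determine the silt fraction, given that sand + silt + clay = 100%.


Step 1: sand + silt + clay = 100%
Step 2: silt = 100 - sand - clay
Step 3: silt = 100 - 40 - 28
Step 4: silt = 32%

32


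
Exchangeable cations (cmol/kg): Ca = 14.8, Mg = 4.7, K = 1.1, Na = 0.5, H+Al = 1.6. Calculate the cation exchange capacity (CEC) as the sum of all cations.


Step 1: CEC = Ca + Mg + K + Na + (H+Al)
Step 2: CEC = 14.8 + 4.7 + 1.1 + 0.5 + 1.6
Step 3: CEC = 22.7 cmol/kg

22.7


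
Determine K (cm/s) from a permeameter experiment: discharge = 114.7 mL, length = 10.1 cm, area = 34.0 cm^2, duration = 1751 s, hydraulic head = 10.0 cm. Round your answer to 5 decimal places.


Step 1: K = Q * L / (A * t * h)
Step 2: Numerator = 114.7 * 10.1 = 1158.47
Step 3: Denominator = 34.0 * 1751 * 10.0 = 595340.0
Step 4: K = 1158.47 / 595340.0 = 0.00195 cm/s

0.00195


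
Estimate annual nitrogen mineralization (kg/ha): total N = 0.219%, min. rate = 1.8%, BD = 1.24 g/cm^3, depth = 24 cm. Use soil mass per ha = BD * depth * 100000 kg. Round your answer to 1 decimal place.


Step 1: Soil mass per ha = BD * depth * 100000 = 1.24 * 24 * 100000 = 2976000 kg
Step 2: Total N pool = soil mass * N%/100 = 2976000 * 0.219/100 = 6517.44 kg/ha
Step 3: N mineralized = N pool * rate%/100 = 6517.44 * 1.8/100 = 117.3 kg/ha/yr

117.3


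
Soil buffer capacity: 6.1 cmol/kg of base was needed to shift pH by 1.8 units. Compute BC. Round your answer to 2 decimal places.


Step 1: BC = change in base / change in pH
Step 2: BC = 6.1 / 1.8
Step 3: BC = 3.39 cmol/(kg*pH unit)

3.39


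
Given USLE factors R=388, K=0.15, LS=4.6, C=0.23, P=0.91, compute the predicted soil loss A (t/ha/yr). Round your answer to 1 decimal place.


Step 1: A = R * K * LS * C * P
Step 2: R * K = 388 * 0.15 = 58.2
Step 3: (R*K) * LS = 58.2 * 4.6 = 267.72
Step 4: * C * P = 267.72 * 0.23 * 0.91 = 56.0
Step 5: A = 56.0 t/(ha*yr)

56.0


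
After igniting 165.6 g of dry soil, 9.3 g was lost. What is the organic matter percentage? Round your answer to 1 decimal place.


Step 1: OM% = 100 * LOI / sample mass
Step 2: OM = 100 * 9.3 / 165.6
Step 3: OM = 5.6%

5.6


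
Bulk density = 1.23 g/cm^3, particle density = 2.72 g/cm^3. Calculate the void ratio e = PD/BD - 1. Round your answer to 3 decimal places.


Step 1: e = PD / BD - 1
Step 2: e = 2.72 / 1.23 - 1
Step 3: e = 2.21138 - 1
Step 4: e = 1.211

1.211


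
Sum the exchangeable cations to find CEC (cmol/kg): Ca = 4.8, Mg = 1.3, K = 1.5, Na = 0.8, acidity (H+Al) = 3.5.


Step 1: CEC = Ca + Mg + K + Na + (H+Al)
Step 2: CEC = 4.8 + 1.3 + 1.5 + 0.8 + 3.5
Step 3: CEC = 11.9 cmol/kg

11.9


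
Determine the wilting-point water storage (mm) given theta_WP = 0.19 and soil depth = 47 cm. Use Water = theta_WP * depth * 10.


Step 1: Water (mm) = theta_WP * depth * 10
Step 2: Water = 0.19 * 47 * 10
Step 3: Water = 89.3 mm

89.3


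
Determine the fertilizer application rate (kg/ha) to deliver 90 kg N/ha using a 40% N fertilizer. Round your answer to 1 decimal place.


Step 1: Fertilizer rate = target N / (N content / 100)
Step 2: Rate = 90 / (40 / 100)
Step 3: Rate = 90 / 0.4
Step 4: Rate = 225.0 kg/ha

225.0


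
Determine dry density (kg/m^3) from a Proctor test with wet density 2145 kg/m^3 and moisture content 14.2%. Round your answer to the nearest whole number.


Step 1: Dry density = wet density / (1 + w/100)
Step 2: Dry density = 2145 / (1 + 14.2/100)
Step 3: Dry density = 2145 / 1.142
Step 4: Dry density = 1878 kg/m^3

1878


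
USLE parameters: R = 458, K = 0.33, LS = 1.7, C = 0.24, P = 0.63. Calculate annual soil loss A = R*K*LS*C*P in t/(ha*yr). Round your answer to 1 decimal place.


Step 1: A = R * K * LS * C * P
Step 2: R * K = 458 * 0.33 = 151.14
Step 3: (R*K) * LS = 151.14 * 1.7 = 256.938
Step 4: * C * P = 256.938 * 0.24 * 0.63 = 38.8
Step 5: A = 38.8 t/(ha*yr)

38.8


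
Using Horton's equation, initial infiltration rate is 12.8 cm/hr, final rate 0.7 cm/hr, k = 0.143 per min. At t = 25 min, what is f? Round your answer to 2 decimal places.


Step 1: f = fc + (f0 - fc) * exp(-k * t)
Step 2: exp(-0.143 * 25) = 0.028015
Step 3: f = 0.7 + (12.8 - 0.7) * 0.028015
Step 4: f = 0.7 + 12.1 * 0.028015
Step 5: f = 1.04 cm/hr

1.04


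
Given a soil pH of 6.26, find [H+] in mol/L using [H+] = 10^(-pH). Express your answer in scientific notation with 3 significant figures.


Step 1: [H+] = 10^(-pH)
Step 2: [H+] = 10^(-6.26)
Step 3: [H+] = 5.50e-07 mol/L

5.50e-07


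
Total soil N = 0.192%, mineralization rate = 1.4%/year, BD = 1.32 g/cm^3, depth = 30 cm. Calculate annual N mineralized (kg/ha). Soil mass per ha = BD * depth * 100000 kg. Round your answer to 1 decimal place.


Step 1: Soil mass per ha = BD * depth * 100000 = 1.32 * 30 * 100000 = 3960000 kg
Step 2: Total N pool = soil mass * N%/100 = 3960000 * 0.192/100 = 7603.2 kg/ha
Step 3: N mineralized = N pool * rate%/100 = 7603.2 * 1.4/100 = 106.4 kg/ha/yr

106.4


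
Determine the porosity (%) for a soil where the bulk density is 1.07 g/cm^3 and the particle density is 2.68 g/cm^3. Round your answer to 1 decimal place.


Step 1: Formula: n = 100 * (1 - BD / PD)
Step 2: n = 100 * (1 - 1.07 / 2.68)
Step 3: n = 100 * (1 - 0.39925)
Step 4: n = 60.1%

60.1


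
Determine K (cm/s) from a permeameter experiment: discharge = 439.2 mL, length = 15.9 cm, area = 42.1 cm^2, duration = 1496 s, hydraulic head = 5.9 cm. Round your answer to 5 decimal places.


Step 1: K = Q * L / (A * t * h)
Step 2: Numerator = 439.2 * 15.9 = 6983.28
Step 3: Denominator = 42.1 * 1496 * 5.9 = 371591.44
Step 4: K = 6983.28 / 371591.44 = 0.01879 cm/s

0.01879


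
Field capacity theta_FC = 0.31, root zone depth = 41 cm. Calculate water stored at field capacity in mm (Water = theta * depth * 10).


Step 1: Water (mm) = theta_FC * depth (cm) * 10
Step 2: Water = 0.31 * 41 * 10
Step 3: Water = 127.1 mm

127.1


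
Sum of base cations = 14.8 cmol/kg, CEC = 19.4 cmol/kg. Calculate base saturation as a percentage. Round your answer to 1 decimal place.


Step 1: BS = 100 * (sum of bases) / CEC
Step 2: BS = 100 * 14.8 / 19.4
Step 3: BS = 76.3%

76.3


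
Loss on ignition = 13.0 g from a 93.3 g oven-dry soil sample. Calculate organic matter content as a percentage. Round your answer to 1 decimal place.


Step 1: OM% = 100 * LOI / sample mass
Step 2: OM = 100 * 13.0 / 93.3
Step 3: OM = 13.9%

13.9


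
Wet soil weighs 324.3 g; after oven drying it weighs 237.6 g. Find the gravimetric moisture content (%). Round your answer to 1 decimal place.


Step 1: Water mass = wet - dry = 324.3 - 237.6 = 86.7 g
Step 2: w = 100 * water mass / dry mass
Step 3: w = 100 * 86.7 / 237.6 = 36.5%

36.5


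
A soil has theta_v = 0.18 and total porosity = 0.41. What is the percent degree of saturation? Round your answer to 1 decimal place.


Step 1: S = 100 * theta_v / n
Step 2: S = 100 * 0.18 / 0.41
Step 3: S = 43.9%

43.9


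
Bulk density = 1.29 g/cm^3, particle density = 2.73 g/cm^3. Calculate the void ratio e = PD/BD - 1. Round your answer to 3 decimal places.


Step 1: e = PD / BD - 1
Step 2: e = 2.73 / 1.29 - 1
Step 3: e = 2.11628 - 1
Step 4: e = 1.116

1.116


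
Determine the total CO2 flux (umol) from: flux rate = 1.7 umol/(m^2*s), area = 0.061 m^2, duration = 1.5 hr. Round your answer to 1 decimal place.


Step 1: Convert time to seconds: 1.5 hr * 3600 = 5400.0 s
Step 2: Total = flux * area * time_s
Step 3: Total = 1.7 * 0.061 * 5400.0
Step 4: Total = 560.0 umol

560.0


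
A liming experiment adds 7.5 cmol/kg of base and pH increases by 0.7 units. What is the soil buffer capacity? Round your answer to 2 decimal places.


Step 1: BC = change in base / change in pH
Step 2: BC = 7.5 / 0.7
Step 3: BC = 10.71 cmol/(kg*pH unit)

10.71


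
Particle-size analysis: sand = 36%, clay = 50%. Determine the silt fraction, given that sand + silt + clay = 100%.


Step 1: sand + silt + clay = 100%
Step 2: silt = 100 - sand - clay
Step 3: silt = 100 - 36 - 50
Step 4: silt = 14%

14


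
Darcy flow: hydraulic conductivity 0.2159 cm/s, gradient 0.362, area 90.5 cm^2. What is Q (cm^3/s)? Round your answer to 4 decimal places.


Step 1: Apply Darcy's law: Q = K * i * A
Step 2: Q = 0.2159 * 0.362 * 90.5
Step 3: Q = 7.0731 cm^3/s

7.0731


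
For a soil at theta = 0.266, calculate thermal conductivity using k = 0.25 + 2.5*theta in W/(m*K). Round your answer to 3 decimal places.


Step 1: k = 0.25 + 2.5 * theta
Step 2: k = 0.25 + 2.5 * 0.266
Step 3: k = 0.25 + 0.665
Step 4: k = 0.915 W/(m*K)

0.915


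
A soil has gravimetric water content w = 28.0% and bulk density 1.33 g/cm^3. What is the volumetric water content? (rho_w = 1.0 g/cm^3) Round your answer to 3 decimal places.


Step 1: theta = (w / 100) * BD / rho_w
Step 2: theta = (28.0 / 100) * 1.33 / 1.0
Step 3: theta = 0.28 * 1.33
Step 4: theta = 0.372

0.372


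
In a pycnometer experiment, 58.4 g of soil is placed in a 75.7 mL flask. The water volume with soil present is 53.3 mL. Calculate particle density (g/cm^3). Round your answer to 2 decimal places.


Step 1: Volume of solids = flask volume - water volume with soil
Step 2: V_solids = 75.7 - 53.3 = 22.4 mL
Step 3: Particle density = mass / V_solids = 58.4 / 22.4 = 2.61 g/cm^3

2.61


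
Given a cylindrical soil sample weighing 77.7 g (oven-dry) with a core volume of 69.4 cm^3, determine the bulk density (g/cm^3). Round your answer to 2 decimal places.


Step 1: Identify the formula: BD = dry mass / volume
Step 2: Substitute values: BD = 77.7 / 69.4
Step 3: BD = 1.12 g/cm^3

1.12


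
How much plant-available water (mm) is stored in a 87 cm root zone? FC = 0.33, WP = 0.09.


Step 1: Available water = (FC - WP) * depth * 10
Step 2: AW = (0.33 - 0.09) * 87 * 10
Step 3: AW = 0.24 * 87 * 10
Step 4: AW = 208.8 mm

208.8


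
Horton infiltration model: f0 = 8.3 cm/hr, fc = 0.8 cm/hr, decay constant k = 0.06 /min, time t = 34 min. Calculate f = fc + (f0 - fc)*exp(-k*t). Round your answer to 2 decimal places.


Step 1: f = fc + (f0 - fc) * exp(-k * t)
Step 2: exp(-0.06 * 34) = 0.130029
Step 3: f = 0.8 + (8.3 - 0.8) * 0.130029
Step 4: f = 0.8 + 7.5 * 0.130029
Step 5: f = 1.78 cm/hr

1.78


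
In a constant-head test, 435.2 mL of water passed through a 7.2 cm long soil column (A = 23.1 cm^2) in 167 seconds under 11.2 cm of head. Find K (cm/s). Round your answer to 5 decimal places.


Step 1: K = Q * L / (A * t * h)
Step 2: Numerator = 435.2 * 7.2 = 3133.44
Step 3: Denominator = 23.1 * 167 * 11.2 = 43206.24
Step 4: K = 3133.44 / 43206.24 = 0.07252 cm/s

0.07252


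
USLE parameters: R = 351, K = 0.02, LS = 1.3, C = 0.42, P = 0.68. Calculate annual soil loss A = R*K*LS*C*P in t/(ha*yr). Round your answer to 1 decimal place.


Step 1: A = R * K * LS * C * P
Step 2: R * K = 351 * 0.02 = 7.02
Step 3: (R*K) * LS = 7.02 * 1.3 = 9.126
Step 4: * C * P = 9.126 * 0.42 * 0.68 = 2.6
Step 5: A = 2.6 t/(ha*yr)

2.6


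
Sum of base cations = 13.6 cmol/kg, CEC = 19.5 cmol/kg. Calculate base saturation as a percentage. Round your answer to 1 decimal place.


Step 1: BS = 100 * (sum of bases) / CEC
Step 2: BS = 100 * 13.6 / 19.5
Step 3: BS = 69.7%

69.7


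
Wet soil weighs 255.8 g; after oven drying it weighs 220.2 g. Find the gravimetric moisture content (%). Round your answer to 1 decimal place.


Step 1: Water mass = wet - dry = 255.8 - 220.2 = 35.6 g
Step 2: w = 100 * water mass / dry mass
Step 3: w = 100 * 35.6 / 220.2 = 16.2%

16.2


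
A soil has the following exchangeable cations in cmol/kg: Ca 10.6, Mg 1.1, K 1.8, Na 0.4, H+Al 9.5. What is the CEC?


Step 1: CEC = Ca + Mg + K + Na + (H+Al)
Step 2: CEC = 10.6 + 1.1 + 1.8 + 0.4 + 9.5
Step 3: CEC = 23.4 cmol/kg

23.4


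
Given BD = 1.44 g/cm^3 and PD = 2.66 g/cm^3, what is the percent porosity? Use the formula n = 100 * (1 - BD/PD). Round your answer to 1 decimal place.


Step 1: Formula: n = 100 * (1 - BD / PD)
Step 2: n = 100 * (1 - 1.44 / 2.66)
Step 3: n = 100 * (1 - 0.54135)
Step 4: n = 45.9%

45.9


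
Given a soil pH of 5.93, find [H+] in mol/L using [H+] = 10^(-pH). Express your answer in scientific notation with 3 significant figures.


Step 1: [H+] = 10^(-pH)
Step 2: [H+] = 10^(-5.93)
Step 3: [H+] = 1.17e-06 mol/L

1.17e-06


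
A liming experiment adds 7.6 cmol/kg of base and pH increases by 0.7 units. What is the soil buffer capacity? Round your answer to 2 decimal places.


Step 1: BC = change in base / change in pH
Step 2: BC = 7.6 / 0.7
Step 3: BC = 10.86 cmol/(kg*pH unit)

10.86


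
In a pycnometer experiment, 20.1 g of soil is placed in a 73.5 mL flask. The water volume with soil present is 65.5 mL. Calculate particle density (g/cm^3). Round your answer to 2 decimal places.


Step 1: Volume of solids = flask volume - water volume with soil
Step 2: V_solids = 73.5 - 65.5 = 8.0 mL
Step 3: Particle density = mass / V_solids = 20.1 / 8.0 = 2.51 g/cm^3

2.51


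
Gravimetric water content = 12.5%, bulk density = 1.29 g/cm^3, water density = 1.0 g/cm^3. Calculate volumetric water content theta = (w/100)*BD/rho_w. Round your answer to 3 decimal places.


Step 1: theta = (w / 100) * BD / rho_w
Step 2: theta = (12.5 / 100) * 1.29 / 1.0
Step 3: theta = 0.125 * 1.29
Step 4: theta = 0.161

0.161


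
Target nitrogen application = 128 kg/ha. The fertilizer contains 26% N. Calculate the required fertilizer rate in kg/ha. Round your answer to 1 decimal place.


Step 1: Fertilizer rate = target N / (N content / 100)
Step 2: Rate = 128 / (26 / 100)
Step 3: Rate = 128 / 0.26
Step 4: Rate = 492.3 kg/ha

492.3


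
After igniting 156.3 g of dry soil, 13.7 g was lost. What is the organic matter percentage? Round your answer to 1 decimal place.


Step 1: OM% = 100 * LOI / sample mass
Step 2: OM = 100 * 13.7 / 156.3
Step 3: OM = 8.8%

8.8


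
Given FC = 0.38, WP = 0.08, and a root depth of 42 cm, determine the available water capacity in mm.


Step 1: Available water = (FC - WP) * depth * 10
Step 2: AW = (0.38 - 0.08) * 42 * 10
Step 3: AW = 0.3 * 42 * 10
Step 4: AW = 126.0 mm

126.0


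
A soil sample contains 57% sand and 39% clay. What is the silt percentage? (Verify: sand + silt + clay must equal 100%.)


Step 1: sand + silt + clay = 100%
Step 2: silt = 100 - sand - clay
Step 3: silt = 100 - 57 - 39
Step 4: silt = 4%

4


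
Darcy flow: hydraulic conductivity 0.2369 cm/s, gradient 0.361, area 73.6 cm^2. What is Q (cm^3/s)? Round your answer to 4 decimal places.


Step 1: Apply Darcy's law: Q = K * i * A
Step 2: Q = 0.2369 * 0.361 * 73.6
Step 3: Q = 6.2943 cm^3/s

6.2943


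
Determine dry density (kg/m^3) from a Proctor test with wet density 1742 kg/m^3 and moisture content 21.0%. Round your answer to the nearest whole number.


Step 1: Dry density = wet density / (1 + w/100)
Step 2: Dry density = 1742 / (1 + 21.0/100)
Step 3: Dry density = 1742 / 1.21
Step 4: Dry density = 1440 kg/m^3

1440


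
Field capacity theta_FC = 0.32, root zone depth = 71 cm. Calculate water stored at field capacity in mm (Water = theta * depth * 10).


Step 1: Water (mm) = theta_FC * depth (cm) * 10
Step 2: Water = 0.32 * 71 * 10
Step 3: Water = 227.2 mm

227.2


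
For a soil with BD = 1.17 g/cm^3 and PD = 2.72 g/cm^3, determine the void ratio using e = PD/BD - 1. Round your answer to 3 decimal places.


Step 1: e = PD / BD - 1
Step 2: e = 2.72 / 1.17 - 1
Step 3: e = 2.32479 - 1
Step 4: e = 1.325

1.325


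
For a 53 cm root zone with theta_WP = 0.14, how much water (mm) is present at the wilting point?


Step 1: Water (mm) = theta_WP * depth * 10
Step 2: Water = 0.14 * 53 * 10
Step 3: Water = 74.2 mm

74.2


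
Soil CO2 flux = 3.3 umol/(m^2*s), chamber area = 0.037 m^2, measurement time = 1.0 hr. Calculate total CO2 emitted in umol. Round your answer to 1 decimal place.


Step 1: Convert time to seconds: 1.0 hr * 3600 = 3600.0 s
Step 2: Total = flux * area * time_s
Step 3: Total = 3.3 * 0.037 * 3600.0
Step 4: Total = 439.6 umol

439.6
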